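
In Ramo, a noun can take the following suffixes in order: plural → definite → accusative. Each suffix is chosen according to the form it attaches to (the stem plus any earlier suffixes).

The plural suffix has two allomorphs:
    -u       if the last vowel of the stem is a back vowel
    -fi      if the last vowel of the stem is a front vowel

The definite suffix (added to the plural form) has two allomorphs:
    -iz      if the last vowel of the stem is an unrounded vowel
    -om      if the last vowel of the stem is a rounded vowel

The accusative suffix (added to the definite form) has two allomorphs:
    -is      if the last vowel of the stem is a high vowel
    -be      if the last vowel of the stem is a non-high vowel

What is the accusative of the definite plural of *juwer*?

*juwer* — last vowel /e/ (a front vowel) → -fi → *juwerfi*.
The plural form *juwerfi* — last vowel /i/ (an unrounded vowel) → -iz → *juwerfiiz*.
The definite form *juwerfiiz*: last vowel = /i/, a high vowel → -is → *juwerfiizis*.

juwerfiizis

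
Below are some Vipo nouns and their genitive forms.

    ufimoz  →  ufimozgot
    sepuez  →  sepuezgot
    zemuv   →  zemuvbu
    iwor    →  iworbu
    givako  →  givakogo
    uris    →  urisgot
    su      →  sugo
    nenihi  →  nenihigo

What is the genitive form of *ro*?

The pattern is sibilance of the final sound: -got when the stem ends in a sibilant (*ufimoz*, *sepuez*, *uris*); -bu when the stem ends in a non-sibilant consonant (*zemuv*, *iwor*); -go when the stem ends in a vowel (*givako*, *su*, *nenihi*).
*ro* — final sound /o/ (a vowel) → -go → *rogo*.

rogo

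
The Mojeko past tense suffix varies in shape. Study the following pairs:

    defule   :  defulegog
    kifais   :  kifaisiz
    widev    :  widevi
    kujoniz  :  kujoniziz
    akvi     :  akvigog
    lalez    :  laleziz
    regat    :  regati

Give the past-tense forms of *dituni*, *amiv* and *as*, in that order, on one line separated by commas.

ditunigog, amivi, asiz

The suffix is conditioned by the final sound: -iz when the stem ends in a sibilant (*kifais*, *kujoniz*, *lalez*); -i when the stem ends in a non-sibilant consonant (*widev*, *regat*); -gog when the stem ends in a vowel (*defule*, *akvi*).
The final sound of *dituni* is /i/, which is a vowel, so the suffix is -gog, giving *ditunigog*.
*amiv* — final sound /v/ (a non-sibilant consonant) → -i → *amivi*.
*as* — final sound /s/ (a sibilant) → -iz → *asiz*.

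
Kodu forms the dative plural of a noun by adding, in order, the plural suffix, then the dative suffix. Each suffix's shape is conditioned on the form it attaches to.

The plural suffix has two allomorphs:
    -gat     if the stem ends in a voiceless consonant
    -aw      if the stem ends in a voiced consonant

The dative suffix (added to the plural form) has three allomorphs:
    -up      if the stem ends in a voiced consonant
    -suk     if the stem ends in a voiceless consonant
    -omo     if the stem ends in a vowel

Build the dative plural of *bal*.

balawup

The final consonant of *bal* is /l/, which is voiced, so the plural suffix is -aw, giving *balaw*.
The final sound of the plural form *balaw* is /w/, which is a voiced consonant, so the dative suffix is -up, giving *balawup*.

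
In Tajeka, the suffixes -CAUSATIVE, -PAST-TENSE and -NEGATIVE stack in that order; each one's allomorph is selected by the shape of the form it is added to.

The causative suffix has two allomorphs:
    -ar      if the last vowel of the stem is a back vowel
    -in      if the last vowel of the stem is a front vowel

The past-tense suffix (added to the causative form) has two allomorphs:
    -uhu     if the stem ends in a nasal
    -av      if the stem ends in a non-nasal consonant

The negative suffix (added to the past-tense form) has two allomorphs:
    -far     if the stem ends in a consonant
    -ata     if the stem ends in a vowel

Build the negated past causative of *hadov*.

*hadov* — last vowel /o/ (a back vowel) → -ar → *hadovar*.
The final consonant of the causative form *hadovar* is /r/, which is non-nasal, so the past-tense suffix is -av, giving *hadovarav*.
The past-tense form *hadovarav* — final sound /v/ (a consonant) → -far → *hadovaravfar*.

hadovaravfar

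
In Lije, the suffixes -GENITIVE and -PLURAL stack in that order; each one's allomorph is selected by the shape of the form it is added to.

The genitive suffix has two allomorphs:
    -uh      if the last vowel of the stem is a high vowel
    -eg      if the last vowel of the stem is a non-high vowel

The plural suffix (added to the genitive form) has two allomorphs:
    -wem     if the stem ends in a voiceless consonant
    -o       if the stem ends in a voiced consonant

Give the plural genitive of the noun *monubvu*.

monubvuuhwem

*monubvu*: last vowel = /u/, a high vowel → -uh → *monubvuuh*.
The genitive form *monubvuuh*: final consonant = /h/, voiceless → -wem → *monubvuuhwem*.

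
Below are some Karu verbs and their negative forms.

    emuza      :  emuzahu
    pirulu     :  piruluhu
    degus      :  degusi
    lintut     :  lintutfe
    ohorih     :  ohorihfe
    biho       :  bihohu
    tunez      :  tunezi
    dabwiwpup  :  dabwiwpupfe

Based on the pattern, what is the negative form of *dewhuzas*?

The pattern is sibilance of the final sound: -i when the stem ends in a sibilant (*degus*, *tunez*); -fe when the stem ends in a non-sibilant consonant (*lintut*, *ohorih*, *dabwiwpup*); -hu when the stem ends in a vowel (*emuza*, *pirulu*, *biho*).
*dewhuzas*: final sound = /s/, a sibilant → -i → *dewhuzasi*.

dewhuzasi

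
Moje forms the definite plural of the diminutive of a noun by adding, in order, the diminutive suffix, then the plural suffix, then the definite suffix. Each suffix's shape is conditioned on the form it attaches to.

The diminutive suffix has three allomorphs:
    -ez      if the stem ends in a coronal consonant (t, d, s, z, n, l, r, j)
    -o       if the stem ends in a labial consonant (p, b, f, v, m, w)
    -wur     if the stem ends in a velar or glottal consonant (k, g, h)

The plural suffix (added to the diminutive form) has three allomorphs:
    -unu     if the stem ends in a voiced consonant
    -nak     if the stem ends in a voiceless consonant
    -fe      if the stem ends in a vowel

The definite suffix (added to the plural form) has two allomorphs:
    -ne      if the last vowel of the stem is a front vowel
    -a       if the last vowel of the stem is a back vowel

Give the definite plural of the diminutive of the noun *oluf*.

olufofene

Since the final consonant of *oluf* is /f/ (labial), it takes -o, giving *olufo*.
Since the final sound of the diminutive form *olufo* is /o/ (a vowel), it takes -fe, giving *olufofe*.
Since the last vowel of the plural form *olufofe* is /e/ (a front vowel), it takes -ne, giving *olufofene*.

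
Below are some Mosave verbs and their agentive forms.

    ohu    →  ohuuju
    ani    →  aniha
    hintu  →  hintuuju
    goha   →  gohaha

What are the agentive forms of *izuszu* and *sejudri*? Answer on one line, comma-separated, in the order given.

The pattern is rounding harmony: -uju when the last vowel of the stem is a rounded vowel (*ohu*, *hintu*); -ha when the last vowel of the stem is an unrounded vowel (*ani*, *goha*).
*izuszu* — last vowel /u/ (a rounded vowel) → -uju → *izuszuuju*.
Since the last vowel of *sejudri* is /i/ (an unrounded vowel), it takes -ha, giving *sejudriha*.

izuszuuju, sejudriha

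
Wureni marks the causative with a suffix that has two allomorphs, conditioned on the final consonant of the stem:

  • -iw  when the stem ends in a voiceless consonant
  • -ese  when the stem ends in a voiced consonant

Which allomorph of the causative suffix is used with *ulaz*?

*ulaz* — final consonant /z/ (voiced) → -ese.

-ese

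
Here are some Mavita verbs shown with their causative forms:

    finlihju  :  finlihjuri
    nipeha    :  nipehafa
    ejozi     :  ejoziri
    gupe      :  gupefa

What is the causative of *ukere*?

ukerefa

The suffix is conditioned by the last vowel: -ri when the last vowel of the stem is a high vowel (*finlihju*, *ejozi*); -fa when the last vowel of the stem is a non-high vowel (*nipeha*, *gupe*).
The last vowel of *ukere* is /e/, which is a non-high vowel, so the suffix is -fa, giving *ukerefa*.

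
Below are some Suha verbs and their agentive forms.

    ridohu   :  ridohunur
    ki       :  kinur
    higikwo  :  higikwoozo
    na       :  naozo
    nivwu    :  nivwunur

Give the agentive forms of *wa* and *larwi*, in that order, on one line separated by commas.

waozo, larwinur

The suffix is conditioned by the last vowel: -nur when the last vowel of the stem is a high vowel (*ridohu*, *ki*, *nivwu*); -ozo when the last vowel of the stem is a non-high vowel (*higikwo*, *na*).
*wa*: last vowel = /a/, a non-high vowel → -ozo → *waozo*.
The last vowel of *larwi* is /i/, which is a high vowel, so the suffix is -nur, giving *larwinur*.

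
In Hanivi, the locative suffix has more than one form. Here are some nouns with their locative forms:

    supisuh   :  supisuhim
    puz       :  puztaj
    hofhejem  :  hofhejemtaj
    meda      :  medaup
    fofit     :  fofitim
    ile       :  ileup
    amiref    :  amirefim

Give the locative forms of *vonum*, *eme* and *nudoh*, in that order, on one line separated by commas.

vonumtaj, emeup, nudohim

The alternation tracks the final sound of the stem — -im when the stem ends in a voiceless consonant (*supisuh*, *fofit*, *amiref*); -taj when the stem ends in a voiced consonant (*puz*, *hofhejem*); -up when the stem ends in a vowel (*meda*, *ile*).
The final sound of *vonum* is /m/, which is a voiced consonant, so the suffix is -taj, giving *vonumtaj*.
*eme* — final sound /e/ (a vowel) → -up → *emeup*.
*nudoh* — final sound /h/ (a voiceless consonant) → -im → *nudohim*.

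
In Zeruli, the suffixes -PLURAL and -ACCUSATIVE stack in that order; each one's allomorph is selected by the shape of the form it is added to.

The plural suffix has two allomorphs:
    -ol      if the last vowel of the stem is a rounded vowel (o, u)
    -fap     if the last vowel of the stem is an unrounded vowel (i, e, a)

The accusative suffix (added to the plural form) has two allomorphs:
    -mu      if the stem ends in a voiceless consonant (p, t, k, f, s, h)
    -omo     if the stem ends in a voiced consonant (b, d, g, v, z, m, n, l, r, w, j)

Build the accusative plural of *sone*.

*sone*: last vowel = /e/, an unrounded vowel → -fap → *sonefap*.
The plural form *sonefap*: final consonant = /p/, voiceless → -mu → *sonefapmu*.

sonefapmu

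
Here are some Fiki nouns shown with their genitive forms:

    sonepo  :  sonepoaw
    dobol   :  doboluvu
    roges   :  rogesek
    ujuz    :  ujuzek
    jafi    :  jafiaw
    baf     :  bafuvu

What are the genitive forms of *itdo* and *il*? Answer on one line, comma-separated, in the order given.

itdoaw, iluvu

Looking at the final sound of each stem: -ek when the stem ends in a sibilant (*roges*, *ujuz*); -uvu when the stem ends in a non-sibilant consonant (*dobol*, *baf*); -aw when the stem ends in a vowel (*sonepo*, *jafi*).
*itdo* — final sound /o/ (a vowel) → -aw → *itdoaw*.
*il*: final sound = /l/, a non-sibilant consonant → -uvu → *iluvu*.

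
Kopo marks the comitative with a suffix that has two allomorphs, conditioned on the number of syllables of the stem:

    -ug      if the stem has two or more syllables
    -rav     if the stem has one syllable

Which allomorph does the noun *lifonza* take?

-ug

*lifonza* has 3 syllables, so the suffix is -ug.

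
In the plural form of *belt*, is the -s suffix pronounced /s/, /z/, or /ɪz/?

/s/

The stem *belt* ends in a voiceless non-sibilant consonant.
The plural suffix surfaces as /ɪz/ after sibilants, /s/ after other voiceless consonants, and /z/ after other voiced sounds.
So the plural -s on *belt* is pronounced /s/.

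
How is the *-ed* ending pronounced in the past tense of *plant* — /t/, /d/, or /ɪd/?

/ɪd/

The stem *plant* ends in /t/ or /d/.
The -ed suffix is realized as /ɪd/ after /t, d/; as /t/ after other voiceless consonants; and as /d/ after other voiced sounds.
So -ed on *plant* is pronounced /ɪd/.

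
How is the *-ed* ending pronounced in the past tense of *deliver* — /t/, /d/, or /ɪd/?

/d/

The stem *deliver* ends in a voiced sound other than /d/.
The -ed suffix is realized as /ɪd/ after /t, d/; as /t/ after other voiceless consonants; and as /d/ after other voiced sounds.
So -ed on *deliver* is pronounced /d/.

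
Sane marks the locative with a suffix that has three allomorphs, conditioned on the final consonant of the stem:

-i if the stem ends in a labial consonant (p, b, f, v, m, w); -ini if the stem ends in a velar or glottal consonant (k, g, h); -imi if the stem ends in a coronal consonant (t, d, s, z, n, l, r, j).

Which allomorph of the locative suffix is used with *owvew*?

-i

*owvew*: final consonant = /w/, labial → -i.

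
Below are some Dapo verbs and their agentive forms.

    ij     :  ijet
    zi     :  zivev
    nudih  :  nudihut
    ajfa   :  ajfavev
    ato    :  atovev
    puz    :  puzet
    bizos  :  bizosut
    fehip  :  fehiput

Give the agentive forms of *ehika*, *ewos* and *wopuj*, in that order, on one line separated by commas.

Looking at the final sound of each stem: -ut when the stem ends in a voiceless consonant (*nudih*, *bizos*, *fehip*); -et when the stem ends in a voiced consonant (*ij*, *puz*); -vev when the stem ends in a vowel (*zi*, *ajfa*, *ato*).
*ehika* — final sound /a/ (a vowel) → -vev → *ehikavev*.
*ewos*: final sound = /s/, a voiceless consonant → -ut → *ewosut*.
The final sound of *wopuj* is /j/, which is a voiced consonant, so the suffix is -et, giving *wopujet*.

ehikavev, ewosut, wopujet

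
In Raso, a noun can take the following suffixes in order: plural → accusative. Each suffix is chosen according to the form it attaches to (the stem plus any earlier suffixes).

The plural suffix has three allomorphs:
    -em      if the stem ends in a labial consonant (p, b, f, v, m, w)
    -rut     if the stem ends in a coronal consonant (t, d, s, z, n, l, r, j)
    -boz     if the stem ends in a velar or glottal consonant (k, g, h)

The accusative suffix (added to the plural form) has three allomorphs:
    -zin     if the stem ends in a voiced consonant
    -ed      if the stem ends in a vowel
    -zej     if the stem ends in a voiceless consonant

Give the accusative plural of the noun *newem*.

newememzin

The final consonant of *newem* is /m/, which is labial, so the plural suffix is -em, giving *newemem*.
The plural form *newemem* — final sound /m/ (a voiced consonant) → -zin → *newememzin*.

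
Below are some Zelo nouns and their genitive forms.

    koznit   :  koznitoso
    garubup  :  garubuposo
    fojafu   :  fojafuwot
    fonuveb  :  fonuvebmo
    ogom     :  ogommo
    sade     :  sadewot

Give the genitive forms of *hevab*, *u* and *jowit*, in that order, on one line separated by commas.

hevabmo, uwot, jowitoso

The pattern is voicing of the final sound: -oso when the stem ends in a voiceless consonant (*koznit*, *garubup*); -mo when the stem ends in a voiced consonant (*fonuveb*, *ogom*); -wot when the stem ends in a vowel (*fojafu*, *sade*).
*hevab*: final sound = /b/, a voiced consonant → -mo → *hevabmo*.
*u* — final sound /u/ (a vowel) → -wot → *uwot*.
The final sound of *jowit* is /t/, which is a voiceless consonant, so the suffix is -oso, giving *jowitoso*.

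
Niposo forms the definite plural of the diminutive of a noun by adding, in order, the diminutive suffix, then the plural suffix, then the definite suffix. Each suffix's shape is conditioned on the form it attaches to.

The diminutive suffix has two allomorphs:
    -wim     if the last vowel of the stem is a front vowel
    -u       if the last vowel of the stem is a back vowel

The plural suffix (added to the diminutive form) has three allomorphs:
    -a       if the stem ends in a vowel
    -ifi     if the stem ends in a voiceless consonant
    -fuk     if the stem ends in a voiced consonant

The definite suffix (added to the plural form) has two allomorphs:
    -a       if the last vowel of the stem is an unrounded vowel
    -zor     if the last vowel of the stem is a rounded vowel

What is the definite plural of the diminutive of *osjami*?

*osjami*: last vowel = /i/, a front vowel → -wim → *osjamiwim*.
The diminutive form *osjamiwim* — final sound /m/ (a voiced consonant) → -fuk → *osjamiwimfuk*.
The plural form *osjamiwimfuk* — last vowel /u/ (a rounded vowel) → -zor → *osjamiwimfukzor*.

osjamiwimfukzor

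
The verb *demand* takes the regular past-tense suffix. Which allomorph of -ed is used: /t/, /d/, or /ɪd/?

/ɪd/

The stem *demand* ends in /t/ or /d/.
The -ed suffix is realized as /ɪd/ after /t, d/; as /t/ after other voiceless consonants; and as /d/ after other voiced sounds.
So -ed on *demand* is pronounced /ɪd/.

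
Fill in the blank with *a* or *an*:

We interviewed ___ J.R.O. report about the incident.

The indefinite article is chosen by the initial *sound* of the following word, not its spelling.
The initialism *J.R.O.* is read letter by letter; the first letter, J, is pronounced /dʒeɪ/, which begins with a consonant sound.
So the article is *a*: We interviewed a J.R.O. report about the incident.

a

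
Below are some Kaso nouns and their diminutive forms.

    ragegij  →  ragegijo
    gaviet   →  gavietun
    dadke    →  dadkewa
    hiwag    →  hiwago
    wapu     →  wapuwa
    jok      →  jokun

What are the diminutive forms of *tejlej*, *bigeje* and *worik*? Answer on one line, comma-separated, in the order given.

The alternation tracks the final sound of the stem — -un when the stem ends in a voiceless consonant (*gaviet*, *jok*); -o when the stem ends in a voiced consonant (*ragegij*, *hiwag*); -wa when the stem ends in a vowel (*dadke*, *wapu*).
*tejlej*: final sound = /j/, a voiced consonant → -o → *tejlejo*.
*bigeje*: final sound = /e/, a vowel → -wa → *bigejewa*.
The final sound of *worik* is /k/, which is a voiceless consonant, so the suffix is -un, giving *worikun*.

tejlejo, bigejewa, worikun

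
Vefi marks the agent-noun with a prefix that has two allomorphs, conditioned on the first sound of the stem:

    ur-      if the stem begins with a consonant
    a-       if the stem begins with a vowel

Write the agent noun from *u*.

au

The first sound of *u* is /u/, which is a vowel, so the prefix is a-, giving *au*.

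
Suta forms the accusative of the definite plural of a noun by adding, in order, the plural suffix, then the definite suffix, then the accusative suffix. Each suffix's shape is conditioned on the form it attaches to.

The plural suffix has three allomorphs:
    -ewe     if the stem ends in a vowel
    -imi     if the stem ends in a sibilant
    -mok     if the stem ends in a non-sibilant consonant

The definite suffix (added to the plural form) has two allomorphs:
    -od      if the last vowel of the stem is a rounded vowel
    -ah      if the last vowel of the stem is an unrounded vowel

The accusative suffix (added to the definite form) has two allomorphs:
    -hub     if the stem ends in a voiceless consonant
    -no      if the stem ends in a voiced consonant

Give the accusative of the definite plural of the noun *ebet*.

ebetmokodno

*ebet* — final sound /t/ (a non-sibilant consonant) → -mok → *ebetmok*.
The last vowel of the plural form *ebetmok* is /o/, which is a rounded vowel, so the definite suffix is -od, giving *ebetmokod*.
The definite form *ebetmokod*: final consonant = /d/, voiced → -no → *ebetmokodno*.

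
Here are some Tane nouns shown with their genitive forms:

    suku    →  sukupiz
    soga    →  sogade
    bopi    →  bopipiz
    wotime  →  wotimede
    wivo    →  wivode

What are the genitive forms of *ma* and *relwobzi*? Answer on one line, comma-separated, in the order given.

made, relwobzipiz

The alternation tracks the last vowel of the stem — -piz when the last vowel of the stem is a high vowel (*suku*, *bopi*); -de when the last vowel of the stem is a non-high vowel (*soga*, *wotime*, *wivo*).
Since the last vowel of *ma* is /a/ (a non-high vowel), it takes -de, giving *made*.
Since the last vowel of *relwobzi* is /i/ (a high vowel), it takes -piz, giving *relwobzipiz*.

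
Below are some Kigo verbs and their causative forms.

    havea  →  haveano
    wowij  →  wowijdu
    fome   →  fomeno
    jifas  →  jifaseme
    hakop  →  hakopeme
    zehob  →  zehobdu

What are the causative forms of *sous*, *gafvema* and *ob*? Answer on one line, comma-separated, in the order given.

souseme, gafvemano, obdu

Looking at the final sound of each stem: -eme when the stem ends in a voiceless consonant (*jifas*, *hakop*); -du when the stem ends in a voiced consonant (*wowij*, *zehob*); -no when the stem ends in a vowel (*havea*, *fome*).
*sous*: final sound = /s/, a voiceless consonant → -eme → *souseme*.
*gafvema*: final sound = /a/, a vowel → -no → *gafvemano*.
*ob*: final sound = /b/, a voiced consonant → -du → *obdu*.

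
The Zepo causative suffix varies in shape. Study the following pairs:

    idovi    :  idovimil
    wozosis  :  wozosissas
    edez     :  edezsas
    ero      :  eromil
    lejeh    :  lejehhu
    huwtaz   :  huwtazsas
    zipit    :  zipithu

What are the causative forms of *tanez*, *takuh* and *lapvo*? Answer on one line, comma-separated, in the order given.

The suffix is conditioned by the final sound: -sas when the stem ends in a sibilant (*wozosis*, *edez*, *huwtaz*); -hu when the stem ends in a non-sibilant consonant (*lejeh*, *zipit*); -mil when the stem ends in a vowel (*idovi*, *ero*).
The final sound of *tanez* is /z/, which is a sibilant, so the suffix is -sas, giving *tanezsas*.
Since the final sound of *takuh* is /h/ (a non-sibilant consonant), it takes -hu, giving *takuhhu*.
*lapvo* — final sound /o/ (a vowel) → -mil → *lapvomil*.

tanezsas, takuhhu, lapvomil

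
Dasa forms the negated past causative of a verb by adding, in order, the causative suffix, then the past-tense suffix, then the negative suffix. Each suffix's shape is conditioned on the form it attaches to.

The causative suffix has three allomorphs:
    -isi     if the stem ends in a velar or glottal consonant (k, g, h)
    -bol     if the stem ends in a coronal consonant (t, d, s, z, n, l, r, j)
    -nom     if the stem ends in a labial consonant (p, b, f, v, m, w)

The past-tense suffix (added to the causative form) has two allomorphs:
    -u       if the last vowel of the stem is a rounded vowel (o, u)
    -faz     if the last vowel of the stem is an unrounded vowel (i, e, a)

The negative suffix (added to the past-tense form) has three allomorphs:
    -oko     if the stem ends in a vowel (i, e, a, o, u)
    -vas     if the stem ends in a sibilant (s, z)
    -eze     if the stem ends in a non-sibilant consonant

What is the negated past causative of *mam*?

*mam* — final consonant /m/ (labial) → -nom → *mamnom*.
The causative form *mamnom* — last vowel /o/ (a rounded vowel) → -u → *mamnomu*.
Since the final sound of the past-tense form *mamnomu* is /u/ (a vowel), it takes -oko, giving *mamnomuoko*.

mamnomuoko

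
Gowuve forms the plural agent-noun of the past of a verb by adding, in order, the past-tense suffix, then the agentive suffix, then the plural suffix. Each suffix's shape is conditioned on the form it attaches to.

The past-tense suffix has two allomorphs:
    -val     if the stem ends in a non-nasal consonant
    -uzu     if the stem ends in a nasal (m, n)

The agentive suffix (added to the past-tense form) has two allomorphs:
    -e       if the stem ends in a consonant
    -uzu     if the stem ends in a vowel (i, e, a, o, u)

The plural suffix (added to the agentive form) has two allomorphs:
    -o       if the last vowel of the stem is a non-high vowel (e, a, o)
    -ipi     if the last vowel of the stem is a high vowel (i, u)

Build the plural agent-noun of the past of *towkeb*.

towkebvaleo

*towkeb* — final consonant /b/ (non-nasal) → -val → *towkebval*.
The past-tense form *towkebval*: final sound = /l/, a consonant → -e → *towkebvale*.
The agentive form *towkebvale*: last vowel = /e/, a non-high vowel → -o → *towkebvaleo*.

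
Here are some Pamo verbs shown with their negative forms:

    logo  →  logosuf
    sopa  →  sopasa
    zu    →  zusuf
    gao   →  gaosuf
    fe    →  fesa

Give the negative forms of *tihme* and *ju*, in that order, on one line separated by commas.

tihmesa, jusuf

The alternation tracks the last vowel of the stem — -suf when the last vowel of the stem is a rounded vowel (*logo*, *zu*, *gao*); -sa when the last vowel of the stem is an unrounded vowel (*sopa*, *fe*).
*tihme* — last vowel /e/ (an unrounded vowel) → -sa → *tihmesa*.
*ju* — last vowel /u/ (a rounded vowel) → -suf → *jusuf*.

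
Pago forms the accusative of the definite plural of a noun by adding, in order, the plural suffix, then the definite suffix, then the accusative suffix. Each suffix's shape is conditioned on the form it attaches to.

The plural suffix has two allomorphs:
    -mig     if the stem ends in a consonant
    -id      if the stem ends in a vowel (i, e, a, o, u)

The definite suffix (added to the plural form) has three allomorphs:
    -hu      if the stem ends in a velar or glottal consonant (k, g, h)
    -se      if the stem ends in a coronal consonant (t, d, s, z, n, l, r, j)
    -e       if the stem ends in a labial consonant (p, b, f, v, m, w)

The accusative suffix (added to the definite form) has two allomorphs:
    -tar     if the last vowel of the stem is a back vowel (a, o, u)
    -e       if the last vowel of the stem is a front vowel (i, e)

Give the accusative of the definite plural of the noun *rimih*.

*rimih* — final sound /h/ (a consonant) → -mig → *rimihmig*.
Since the final consonant of the plural form *rimihmig* is /g/ (velar/glottal), it takes -hu, giving *rimihmighu*.
The definite form *rimihmighu* — last vowel /u/ (a back vowel) → -tar → *rimihmighutar*.

rimihmighutar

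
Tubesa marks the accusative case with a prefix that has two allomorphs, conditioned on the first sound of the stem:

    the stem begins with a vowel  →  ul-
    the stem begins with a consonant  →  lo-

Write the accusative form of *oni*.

The first sound of *oni* is /o/, which is a vowel, so the prefix is ul-, giving *uloni*.

uloni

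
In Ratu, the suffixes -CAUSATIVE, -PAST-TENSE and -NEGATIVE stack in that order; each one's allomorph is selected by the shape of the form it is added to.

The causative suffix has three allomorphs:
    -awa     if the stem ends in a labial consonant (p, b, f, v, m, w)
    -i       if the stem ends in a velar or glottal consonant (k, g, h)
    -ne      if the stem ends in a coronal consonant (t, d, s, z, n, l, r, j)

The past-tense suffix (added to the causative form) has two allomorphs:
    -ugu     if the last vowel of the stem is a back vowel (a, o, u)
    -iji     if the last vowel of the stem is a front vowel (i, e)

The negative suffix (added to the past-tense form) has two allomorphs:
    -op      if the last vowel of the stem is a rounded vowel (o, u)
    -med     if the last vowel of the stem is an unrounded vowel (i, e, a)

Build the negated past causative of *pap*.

*pap* — final consonant /p/ (labial) → -awa → *papawa*.
The last vowel of the causative form *papawa* is /a/, which is a back vowel, so the past-tense suffix is -ugu, giving *papawaugu*.
Since the last vowel of the past-tense form *papawaugu* is /u/ (a rounded vowel), it takes -op, giving *papawauguop*.

papawauguop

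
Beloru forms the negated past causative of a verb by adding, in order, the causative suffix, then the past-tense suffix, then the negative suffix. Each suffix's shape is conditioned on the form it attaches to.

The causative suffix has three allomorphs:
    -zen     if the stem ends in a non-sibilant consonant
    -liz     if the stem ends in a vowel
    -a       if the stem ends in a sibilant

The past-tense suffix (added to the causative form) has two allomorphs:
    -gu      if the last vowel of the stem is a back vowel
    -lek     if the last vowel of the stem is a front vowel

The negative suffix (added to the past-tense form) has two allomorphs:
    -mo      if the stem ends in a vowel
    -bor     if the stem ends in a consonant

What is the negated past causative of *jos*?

Since the final sound of *jos* is /s/ (a sibilant), it takes -a, giving *josa*.
The causative form *josa* — last vowel /a/ (a back vowel) → -gu → *josagu*.
The past-tense form *josagu* — final sound /u/ (a vowel) → -mo → *josagumo*.

josagumo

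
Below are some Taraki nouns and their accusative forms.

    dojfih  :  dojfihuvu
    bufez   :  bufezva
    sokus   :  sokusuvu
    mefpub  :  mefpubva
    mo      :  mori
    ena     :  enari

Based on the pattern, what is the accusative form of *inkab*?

The suffix is conditioned by the final sound: -uvu when the stem ends in a voiceless consonant (*dojfih*, *sokus*); -va when the stem ends in a voiced consonant (*bufez*, *mefpub*); -ri when the stem ends in a vowel (*mo*, *ena*).
*inkab* — final sound /b/ (a voiced consonant) → -va → *inkabva*.

inkabva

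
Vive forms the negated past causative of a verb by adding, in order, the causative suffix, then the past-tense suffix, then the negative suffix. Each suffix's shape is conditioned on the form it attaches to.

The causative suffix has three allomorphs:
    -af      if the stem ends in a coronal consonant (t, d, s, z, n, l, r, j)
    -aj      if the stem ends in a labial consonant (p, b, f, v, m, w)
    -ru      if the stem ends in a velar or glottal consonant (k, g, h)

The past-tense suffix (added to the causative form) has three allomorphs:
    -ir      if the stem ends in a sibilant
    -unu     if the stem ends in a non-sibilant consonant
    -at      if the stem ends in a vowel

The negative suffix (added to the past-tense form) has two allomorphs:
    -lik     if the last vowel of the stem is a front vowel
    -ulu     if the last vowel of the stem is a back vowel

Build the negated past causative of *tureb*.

turebajunuulu

Since the final consonant of *tureb* is /b/ (labial), it takes -aj, giving *turebaj*.
The causative form *turebaj*: final sound = /j/, a non-sibilant consonant → -unu → *turebajunu*.
The past-tense form *turebajunu* — last vowel /u/ (a back vowel) → -ulu → *turebajunuulu*.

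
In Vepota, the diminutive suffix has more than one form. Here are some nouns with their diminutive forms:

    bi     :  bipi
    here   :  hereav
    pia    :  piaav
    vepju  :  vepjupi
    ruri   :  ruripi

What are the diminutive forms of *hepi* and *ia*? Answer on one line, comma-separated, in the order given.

Looking at the last vowel of each stem: -pi when the last vowel of the stem is a high vowel (*bi*, *vepju*, *ruri*); -av when the last vowel of the stem is a non-high vowel (*here*, *pia*).
The last vowel of *hepi* is /i/, which is a high vowel, so the suffix is -pi, giving *hepipi*.
Since the last vowel of *ia* is /a/ (a non-high vowel), it takes -av, giving *iaav*.

hepipi, iaav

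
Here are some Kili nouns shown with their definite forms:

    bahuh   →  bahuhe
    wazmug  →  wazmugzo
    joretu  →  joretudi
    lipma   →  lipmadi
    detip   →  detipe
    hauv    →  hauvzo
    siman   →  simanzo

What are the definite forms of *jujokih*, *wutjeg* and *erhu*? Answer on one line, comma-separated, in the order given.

jujokihe, wutjegzo, erhudi

The alternation tracks the final sound of the stem — -e when the stem ends in a voiceless consonant (*bahuh*, *detip*); -zo when the stem ends in a voiced consonant (*wazmug*, *hauv*, *siman*); -di when the stem ends in a vowel (*joretu*, *lipma*).
Since the final sound of *jujokih* is /h/ (a voiceless consonant), it takes -e, giving *jujokihe*.
*wutjeg* — final sound /g/ (a voiced consonant) → -zo → *wutjegzo*.
*erhu*: final sound = /u/, a vowel → -di → *erhudi*.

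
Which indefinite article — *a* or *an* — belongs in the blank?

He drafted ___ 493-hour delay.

a

The indefinite article is chosen by the initial *sound* of the following word, not its spelling.
The number *493* is spoken "four hundred …", beginning with /fɔr/ — a consonant sound.
So the article is *a*: He drafted a 493-hour delay.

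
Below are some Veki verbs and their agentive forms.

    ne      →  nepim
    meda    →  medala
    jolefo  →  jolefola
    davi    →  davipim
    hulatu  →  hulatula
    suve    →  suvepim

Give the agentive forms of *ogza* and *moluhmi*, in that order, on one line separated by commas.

The suffix is conditioned by the last vowel: -pim when the last vowel of the stem is a front vowel (*ne*, *davi*, *suve*); -la when the last vowel of the stem is a back vowel (*meda*, *jolefo*, *hulatu*).
Since the last vowel of *ogza* is /a/ (a back vowel), it takes -la, giving *ogzala*.
The last vowel of *moluhmi* is /i/, which is a front vowel, so the suffix is -pim, giving *moluhmipim*.

ogzala, moluhmipim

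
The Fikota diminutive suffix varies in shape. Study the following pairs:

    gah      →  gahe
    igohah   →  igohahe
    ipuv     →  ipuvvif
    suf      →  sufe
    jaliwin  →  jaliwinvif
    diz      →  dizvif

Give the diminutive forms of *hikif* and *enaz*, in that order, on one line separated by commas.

hikife, enazvif

The suffix is conditioned by the final consonant: -e when the stem ends in a voiceless consonant (*gah*, *igohah*, *suf*); -vif when the stem ends in a voiced consonant (*ipuv*, *jaliwin*, *diz*).
*hikif* — final consonant /f/ (voiceless) → -e → *hikife*.
The final consonant of *enaz* is /z/, which is voiced, so the suffix is -vif, giving *enazvif*.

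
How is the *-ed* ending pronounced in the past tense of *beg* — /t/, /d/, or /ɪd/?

The stem *beg* ends in a voiced sound other than /d/.
The -ed suffix is realized as /ɪd/ after /t, d/; as /t/ after other voiceless consonants; and as /d/ after other voiced sounds.
So -ed on *beg* is pronounced /d/.

/d/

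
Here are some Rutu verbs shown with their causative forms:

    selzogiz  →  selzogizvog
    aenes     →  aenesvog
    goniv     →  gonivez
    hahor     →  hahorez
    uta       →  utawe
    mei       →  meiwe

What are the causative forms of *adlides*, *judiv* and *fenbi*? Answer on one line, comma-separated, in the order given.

The suffix is conditioned by the final sound: -vog when the stem ends in a sibilant (*selzogiz*, *aenes*); -ez when the stem ends in a non-sibilant consonant (*goniv*, *hahor*); -we when the stem ends in a vowel (*uta*, *mei*).
Since the final sound of *adlides* is /s/ (a sibilant), it takes -vog, giving *adlidesvog*.
The final sound of *judiv* is /v/, which is a non-sibilant consonant, so the suffix is -ez, giving *judivez*.
The final sound of *fenbi* is /i/, which is a vowel, so the suffix is -we, giving *fenbiwe*.

adlidesvog, judivez, fenbiwe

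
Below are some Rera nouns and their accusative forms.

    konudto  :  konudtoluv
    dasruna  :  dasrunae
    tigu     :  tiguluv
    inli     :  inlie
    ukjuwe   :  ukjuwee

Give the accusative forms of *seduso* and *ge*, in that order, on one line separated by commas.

Looking at the last vowel of each stem: -luv when the last vowel of the stem is a rounded vowel (*konudto*, *tigu*); -e when the last vowel of the stem is an unrounded vowel (*dasruna*, *inli*, *ukjuwe*).
*seduso* — last vowel /o/ (a rounded vowel) → -luv → *sedusoluv*.
*ge* — last vowel /e/ (an unrounded vowel) → -e → *gee*.

sedusoluv, gee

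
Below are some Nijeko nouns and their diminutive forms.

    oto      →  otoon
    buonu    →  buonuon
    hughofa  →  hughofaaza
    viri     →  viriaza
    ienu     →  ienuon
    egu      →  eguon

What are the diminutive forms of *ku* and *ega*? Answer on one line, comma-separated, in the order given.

Looking at the last vowel of each stem: -on when the last vowel of the stem is a rounded vowel (*oto*, *buonu*, *ienu*, *egu*); -aza when the last vowel of the stem is an unrounded vowel (*hughofa*, *viri*).
Since the last vowel of *ku* is /u/ (a rounded vowel), it takes -on, giving *kuon*.
The last vowel of *ega* is /a/, which is an unrounded vowel, so the suffix is -aza, giving *egaaza*.

kuon, egaaza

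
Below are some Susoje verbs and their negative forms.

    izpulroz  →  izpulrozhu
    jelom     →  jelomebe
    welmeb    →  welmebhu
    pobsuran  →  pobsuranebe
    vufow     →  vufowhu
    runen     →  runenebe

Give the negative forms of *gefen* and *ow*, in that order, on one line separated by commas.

The suffix is conditioned by the final consonant: -ebe when the stem ends in a nasal (*jelom*, *pobsuran*, *runen*); -hu when the stem ends in a non-nasal consonant (*izpulroz*, *welmeb*, *vufow*).
*gefen*: final consonant = /n/, a nasal → -ebe → *gefenebe*.
Since the final consonant of *ow* is /w/ (non-nasal), it takes -hu, giving *owhu*.

gefenebe, owhu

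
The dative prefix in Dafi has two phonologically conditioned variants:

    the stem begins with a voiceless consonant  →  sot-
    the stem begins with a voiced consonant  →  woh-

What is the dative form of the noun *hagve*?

sothagve

Since the first consonant of *hagve* is /h/ (voiceless), it takes sot-, giving *sothagve*.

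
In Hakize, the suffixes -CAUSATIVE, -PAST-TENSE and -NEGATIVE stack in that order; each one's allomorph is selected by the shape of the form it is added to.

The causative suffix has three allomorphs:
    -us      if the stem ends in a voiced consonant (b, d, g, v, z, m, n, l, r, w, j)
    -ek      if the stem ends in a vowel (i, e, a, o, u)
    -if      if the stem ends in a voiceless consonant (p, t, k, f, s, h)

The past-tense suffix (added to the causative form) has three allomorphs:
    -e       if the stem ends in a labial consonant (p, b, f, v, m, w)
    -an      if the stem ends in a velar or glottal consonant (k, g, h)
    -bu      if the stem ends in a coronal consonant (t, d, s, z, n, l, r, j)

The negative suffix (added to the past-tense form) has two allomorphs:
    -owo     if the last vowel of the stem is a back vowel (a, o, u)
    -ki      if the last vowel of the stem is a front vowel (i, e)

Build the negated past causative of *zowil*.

*zowil* — final sound /l/ (a voiced consonant) → -us → *zowilus*.
The causative form *zowilus*: final consonant = /s/, coronal → -bu → *zowilusbu*.
Since the last vowel of the past-tense form *zowilusbu* is /u/ (a back vowel), it takes -owo, giving *zowilusbuowo*.

zowilusbuowo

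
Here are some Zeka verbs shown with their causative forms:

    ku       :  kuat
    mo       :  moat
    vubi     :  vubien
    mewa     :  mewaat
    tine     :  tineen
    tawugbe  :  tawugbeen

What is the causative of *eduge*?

Looking at the last vowel of each stem: -en when the last vowel of the stem is a front vowel (*vubi*, *tine*, *tawugbe*); -at when the last vowel of the stem is a back vowel (*ku*, *mo*, *mewa*).
*eduge*: last vowel = /e/, a front vowel → -en → *edugeen*.

edugeen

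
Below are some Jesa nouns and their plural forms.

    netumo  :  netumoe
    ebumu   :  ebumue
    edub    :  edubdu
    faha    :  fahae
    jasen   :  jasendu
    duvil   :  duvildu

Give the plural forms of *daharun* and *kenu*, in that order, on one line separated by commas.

daharundu, kenue

The alternation tracks the final sound of the stem — -du when the stem ends in a consonant (*edub*, *jasen*, *duvil*); -e when the stem ends in a vowel (*netumo*, *ebumu*, *faha*).
Since the final sound of *daharun* is /n/ (a consonant), it takes -du, giving *daharundu*.
Since the final sound of *kenu* is /u/ (a vowel), it takes -e, giving *kenue*.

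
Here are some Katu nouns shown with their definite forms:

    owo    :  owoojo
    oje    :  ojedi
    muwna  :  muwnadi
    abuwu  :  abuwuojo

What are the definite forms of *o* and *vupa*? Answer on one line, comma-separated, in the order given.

oojo, vupadi

The alternation tracks the last vowel of the stem — -ojo when the last vowel of the stem is a rounded vowel (*owo*, *abuwu*); -di when the last vowel of the stem is an unrounded vowel (*oje*, *muwna*).
Since the last vowel of *o* is /o/ (a rounded vowel), it takes -ojo, giving *oojo*.
Since the last vowel of *vupa* is /a/ (an unrounded vowel), it takes -di, giving *vupadi*.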